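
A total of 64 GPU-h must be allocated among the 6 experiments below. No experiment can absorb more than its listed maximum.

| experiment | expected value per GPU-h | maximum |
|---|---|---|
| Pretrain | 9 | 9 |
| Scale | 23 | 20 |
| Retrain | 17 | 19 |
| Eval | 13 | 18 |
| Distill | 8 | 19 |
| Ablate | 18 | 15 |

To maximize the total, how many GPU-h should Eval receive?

Highest expected value per GPU-h first: Scale 23 > Ablate 18 > Retrain 17 > Eval 13 > Pretrain 9 > Distill 8.
Scale: +20 to 20 (cap) — 44 left.
Ablate: +15 to 15 (cap) — 29 left.
Give Retrain 19 to hit its cap of 19 — 10 left.
Eval has room for 18 but only 10 remain, so it gets 10.

10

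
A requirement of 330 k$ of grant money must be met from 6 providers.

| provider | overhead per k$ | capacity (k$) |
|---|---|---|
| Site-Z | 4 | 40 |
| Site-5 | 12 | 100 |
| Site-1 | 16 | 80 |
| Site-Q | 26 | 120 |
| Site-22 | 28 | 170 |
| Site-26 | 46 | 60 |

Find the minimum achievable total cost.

Fill from the cheapest provider first.
Site-Z at 4: take all 40 k$ — 290 still needed.
Site-5 at 12: take all 100 k$ — 190 still needed.
Take 80 from Site-1 at 16 — need 110 more.
Site-Q at 26: take 110 of its 120 — requirement met.
Site-22, Site-26: unused.
Cost = 40×4 + 100×12 + 80×16 + 110×26 = 5500.

5500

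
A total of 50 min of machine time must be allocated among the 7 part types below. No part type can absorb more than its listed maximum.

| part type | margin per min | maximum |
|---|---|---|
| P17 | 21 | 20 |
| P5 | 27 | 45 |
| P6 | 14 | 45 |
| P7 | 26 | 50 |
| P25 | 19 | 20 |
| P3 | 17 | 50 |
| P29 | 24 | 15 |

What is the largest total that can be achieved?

Order the part types by margin per min: P5 27 > P7 26 > P29 24 > P17 21 > P25 19 > P3 17 > P6 14.
Give P5 45 to hit its cap of 45 ; 5 left.
P7: +5 (room for 50) → 5. Pool exhausted.
Total = 27×45 + 26×5 = 1345.

1345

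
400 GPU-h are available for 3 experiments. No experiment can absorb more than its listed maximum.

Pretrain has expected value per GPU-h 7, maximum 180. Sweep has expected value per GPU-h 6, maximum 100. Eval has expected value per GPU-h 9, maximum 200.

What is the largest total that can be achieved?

Rank by expected value per GPU-h: Eval 9 > Pretrain 7 > Sweep 6.
Eval takes 200 to reach its cap of 200 — 200 left.
Pretrain: +180 to 180 (cap) — 20 left.
Sweep has room for 100 but only 20 remain, so it gets 20.
Total = 7×180 + 6×20 + 9×200 = 3180.

3180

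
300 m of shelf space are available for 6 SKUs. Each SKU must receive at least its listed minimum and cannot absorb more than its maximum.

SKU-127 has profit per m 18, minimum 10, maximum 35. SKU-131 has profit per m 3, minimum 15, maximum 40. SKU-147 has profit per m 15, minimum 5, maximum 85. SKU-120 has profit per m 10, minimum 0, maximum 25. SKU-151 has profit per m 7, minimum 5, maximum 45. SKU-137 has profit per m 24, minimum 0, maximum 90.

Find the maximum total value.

4690

Meeting every minimum uses 10+15+5+0+5+0 = 35 m, leaving 265.
Highest profit per m first: SKU-137 24 > SKU-127 18 > SKU-147 15 > SKU-120 10 > SKU-151 7 > SKU-131 3.
SKU-137: +90 to 90 (cap) ; 175 left.
SKU-127 takes 25 more to reach its cap of 35 ; 150 left.
SKU-147 takes 80 more to reach its cap of 85 ; 70 left.
Give SKU-120 25 more to hit its cap of 25 ; 45 left.
SKU-151 takes 40 more to reach its cap of 45 ; 5 left.
SKU-131 has room for 25 more but only 5 remain, so it gets 20.
Total = 18×35 + 3×20 + 15×85 + 10×25 + 7×45 + 24×90 = 4690.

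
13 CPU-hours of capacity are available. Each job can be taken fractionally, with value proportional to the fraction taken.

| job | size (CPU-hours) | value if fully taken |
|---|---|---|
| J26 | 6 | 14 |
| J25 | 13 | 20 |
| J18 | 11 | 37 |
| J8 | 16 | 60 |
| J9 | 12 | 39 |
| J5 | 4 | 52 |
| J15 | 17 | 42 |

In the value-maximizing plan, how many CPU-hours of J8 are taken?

Rank by value-to-size ratio: J5 52/4≈13, J8 60/16≈3.75, J18 37/11≈3.36, J9 39/12≈3.25, J15 42/17≈2.47, J26 14/6≈2.33, J25 20/13≈1.54.
All 4 CPU-hours of J5 fit (value 52) ; 9 remain.
Only 9 CPU-hours remain; take 9/16 of J8 for value 60×9/16 = 33.75.

9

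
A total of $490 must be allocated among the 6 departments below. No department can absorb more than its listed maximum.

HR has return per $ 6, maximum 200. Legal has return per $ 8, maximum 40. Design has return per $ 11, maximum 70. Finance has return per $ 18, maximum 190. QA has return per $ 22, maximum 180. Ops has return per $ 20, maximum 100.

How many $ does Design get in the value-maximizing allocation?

20

Order the departments by return per $: QA 22 > Ops 20 > Finance 18 > Design 11 > Legal 8 > HR 6.
QA: +180 to 180 (cap) — 310 left.
Ops: +100 to 100 (cap) — 210 left.
Finance: +190 to 190 (cap) — 20 left.
Design: +20 (room for 70) → 20. Pool exhausted.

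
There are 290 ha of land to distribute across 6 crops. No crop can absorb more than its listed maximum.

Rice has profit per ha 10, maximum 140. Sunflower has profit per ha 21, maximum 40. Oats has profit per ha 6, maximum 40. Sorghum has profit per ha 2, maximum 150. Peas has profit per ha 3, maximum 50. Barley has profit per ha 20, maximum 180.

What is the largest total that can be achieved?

Order the crops by profit per ha: Sunflower 21 > Barley 20 > Rice 10 > Oats 6 > Peas 3 > Sorghum 2.
Sunflower: +40 to 40 (cap) → 250 left.
Barley: +180 to 180 (cap) → 70 left.
Only 70 left; Rice takes them to reach 70.
Total = 10×70 + 21×40 + 20×180 = 5140.

5140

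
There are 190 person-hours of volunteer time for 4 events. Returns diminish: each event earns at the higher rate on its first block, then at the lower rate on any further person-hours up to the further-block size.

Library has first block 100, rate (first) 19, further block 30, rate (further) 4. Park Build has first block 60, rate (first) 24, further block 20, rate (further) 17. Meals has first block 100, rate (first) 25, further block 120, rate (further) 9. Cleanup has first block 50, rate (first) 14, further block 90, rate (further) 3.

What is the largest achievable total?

4510

Treat each block as its own option and order by rate: Meals/tier1 25 > Park Build/tier1 24 > Library/tier1 19 > Park Build/tier2 17 > Cleanup/tier1 14 > Meals/tier2 9 > Library/tier2 4 > Cleanup/tier2 3.
Fill Meals tier1 block (100 at 25) — 90 left.
Park Build/tier1 (24): +60 — 30 left.
30 remain; put them into Library tier1 at 19.
Total = 25×100 + 24×60 + 19×30 = 4510.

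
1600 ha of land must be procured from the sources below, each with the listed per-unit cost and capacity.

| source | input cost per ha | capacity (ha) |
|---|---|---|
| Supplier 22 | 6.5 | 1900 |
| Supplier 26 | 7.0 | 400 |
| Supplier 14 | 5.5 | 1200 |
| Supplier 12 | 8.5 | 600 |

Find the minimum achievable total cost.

9200

Cheapest first:
Supplier 14 at 5.5: take all 1200 ha — 400 still needed.
Take 400 from Supplier 22 at 6.5 to finish.
Supplier 26, Supplier 12: unused.
Cost = 1200×5.5 + 400×6.5 = 9200.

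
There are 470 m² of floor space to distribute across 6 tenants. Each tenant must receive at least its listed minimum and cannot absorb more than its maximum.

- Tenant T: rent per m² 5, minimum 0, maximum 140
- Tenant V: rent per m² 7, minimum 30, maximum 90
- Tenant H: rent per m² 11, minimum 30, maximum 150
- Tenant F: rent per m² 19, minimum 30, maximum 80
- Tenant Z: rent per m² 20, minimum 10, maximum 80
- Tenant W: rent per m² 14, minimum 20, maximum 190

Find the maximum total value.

6980

Meeting every minimum uses 0+30+30+30+10+20 = 120 m², leaving 350.
Rank by rent per m²: Tenant Z 20 > Tenant F 19 > Tenant W 14 > Tenant H 11 > Tenant V 7 > Tenant T 5.
Give Tenant Z 70 more to hit its cap of 80 — 280 left.
Tenant F takes 50 more to reach its cap of 80 — 230 left.
Give Tenant W 170 more to hit its cap of 190 — 60 left.
Tenant H: +60 (room for 120) → 90. Pool exhausted.
Total = 7×30 + 11×90 + 19×80 + 20×80 + 14×190 = 6980.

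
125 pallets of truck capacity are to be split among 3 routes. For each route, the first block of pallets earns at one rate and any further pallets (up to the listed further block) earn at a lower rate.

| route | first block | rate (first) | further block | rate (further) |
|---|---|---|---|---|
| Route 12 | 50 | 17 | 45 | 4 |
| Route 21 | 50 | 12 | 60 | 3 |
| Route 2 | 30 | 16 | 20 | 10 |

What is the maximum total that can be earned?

1870

Rank every tier by rate: Route 12/T1 17 > Route 2/T1 16 > Route 21/T1 12 > Route 2/T2 10 > Route 12/T2 4 > Route 21/T2 3.
Route 12 T1 at 17: fill all 50 — 75 left.
Fill Route 2 T1 block (30 at 16) — 45 left.
45 remain; put them into Route 21 T1 at 12.
Total = 17×50 + 16×30 + 12×45 = 1870.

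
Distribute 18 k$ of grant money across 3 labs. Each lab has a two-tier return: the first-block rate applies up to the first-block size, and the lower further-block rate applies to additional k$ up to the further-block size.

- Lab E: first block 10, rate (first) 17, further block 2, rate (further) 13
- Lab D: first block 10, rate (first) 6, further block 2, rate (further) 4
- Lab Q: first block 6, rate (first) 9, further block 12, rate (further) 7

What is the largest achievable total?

Treat each block as its own option and order by rate: Lab E/T1 17 > Lab E/T2 13 > Lab Q/T1 9 > Lab Q/T2 7 > Lab D/T1 6 > Lab D/T2 4.
Fill Lab E T1 block (10 at 17) — 8 left.
Fill Lab E T2 block (2 at 13) — 6 left.
Lab Q T1 at 9: fill all 6 — 0 left.
Total = 17×10 + 13×2 + 9×6 = 250.

250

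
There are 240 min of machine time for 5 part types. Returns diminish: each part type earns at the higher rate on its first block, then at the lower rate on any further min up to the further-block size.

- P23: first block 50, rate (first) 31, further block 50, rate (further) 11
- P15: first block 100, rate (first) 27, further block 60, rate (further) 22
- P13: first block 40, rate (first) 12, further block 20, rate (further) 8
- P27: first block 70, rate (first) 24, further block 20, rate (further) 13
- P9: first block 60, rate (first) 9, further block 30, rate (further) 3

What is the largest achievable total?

Rank every tier by rate: P23/tier1 31 > P15/tier1 27 > P27/tier1 24 > P15/tier2 22 > P27/tier2 13 > P13/tier1 12 > P23/tier2 11 > P9/tier1 9 > P13/tier2 8 > P9/tier2 3.
Fill P23 tier1 block (50 at 31) → 190 left.
Fill P15 tier1 block (100 at 27) → 90 left.
P27 tier1 at 24: fill all 70 → 20 left.
20 remain; put them into P15 tier2 at 22.
Total = 31×50 + 27×100 + 24×70 + 22×20 = 6370.

6370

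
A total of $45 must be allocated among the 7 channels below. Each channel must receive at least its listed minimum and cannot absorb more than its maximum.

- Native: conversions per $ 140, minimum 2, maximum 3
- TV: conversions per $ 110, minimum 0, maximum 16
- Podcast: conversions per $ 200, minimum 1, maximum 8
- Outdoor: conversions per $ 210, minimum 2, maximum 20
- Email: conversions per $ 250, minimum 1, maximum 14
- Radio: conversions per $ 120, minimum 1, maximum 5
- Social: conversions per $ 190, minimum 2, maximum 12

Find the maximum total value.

9680

Meeting every minimum uses 2+0+1+2+1+1+2 = 9 $, leaving 36.
Rank by conversions per $: Email 250 > Outdoor 210 > Podcast 200 > Social 190 > Native 140 > Radio 120 > TV 110.
Email takes 13 more to reach its cap of 14 → 23 left.
Outdoor takes 18 more to reach its cap of 20 → 5 left.
Only 5 left; Podcast takes them to reach 6.
Total = 140×2 + 200×6 + 210×20 + 250×14 + 120×1 + 190×2 = 9680.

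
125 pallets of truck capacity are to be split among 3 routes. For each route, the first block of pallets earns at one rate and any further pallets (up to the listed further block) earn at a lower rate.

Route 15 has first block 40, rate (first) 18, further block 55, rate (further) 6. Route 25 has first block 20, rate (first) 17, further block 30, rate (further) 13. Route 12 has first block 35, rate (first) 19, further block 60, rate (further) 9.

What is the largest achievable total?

Treat each block as its own option and order by rate: Route 12/tier1 19 > Route 15/tier1 18 > Route 25/tier1 17 > Route 25/tier2 13 > Route 12/tier2 9 > Route 15/tier2 6.
Fill Route 12 tier1 block (35 at 19) → 90 left.
Route 15 tier1 at 18: fill all 40 → 50 left.
Route 25/tier1 (17): +20 → 30 left.
Route 25 tier2 at 13: fill all 30 → 0 left.
Total = 19×35 + 18×40 + 17×20 + 13×30 = 2115.

2115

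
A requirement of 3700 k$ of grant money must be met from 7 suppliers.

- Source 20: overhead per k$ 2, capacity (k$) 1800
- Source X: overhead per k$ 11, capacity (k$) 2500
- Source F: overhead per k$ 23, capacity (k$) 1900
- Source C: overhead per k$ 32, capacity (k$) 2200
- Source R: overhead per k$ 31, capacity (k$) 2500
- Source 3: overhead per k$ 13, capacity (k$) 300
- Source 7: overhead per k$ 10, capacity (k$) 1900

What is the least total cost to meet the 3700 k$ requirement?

Use suppliers in increasing cost order.
Source 20 at 2: take all 1800 k$ → 1900 still needed.
Source 7 at 10: take all 1900 k$ → 0 still needed.
Source X, Source 3, Source F, Source R, Source C: unused.
Cost = 1800×2 + 1900×10 = 22600.

22600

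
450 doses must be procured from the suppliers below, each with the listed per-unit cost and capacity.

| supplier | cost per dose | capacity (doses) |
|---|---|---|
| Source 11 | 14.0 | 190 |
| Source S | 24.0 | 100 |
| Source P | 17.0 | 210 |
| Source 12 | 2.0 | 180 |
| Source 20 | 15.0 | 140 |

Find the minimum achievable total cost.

4220

Fill from the cheapest supplier first.
Source 12 (2.0): use full 180 ; 270 doses to go.
Source 11 at 14.0: take all 190 doses ; 80 still needed.
Source 20 at 15.0: take 80 of its 140 ; requirement met.
Source P, Source S: unused.
Cost = 180×2.0 + 190×14.0 + 80×15.0 = 4220.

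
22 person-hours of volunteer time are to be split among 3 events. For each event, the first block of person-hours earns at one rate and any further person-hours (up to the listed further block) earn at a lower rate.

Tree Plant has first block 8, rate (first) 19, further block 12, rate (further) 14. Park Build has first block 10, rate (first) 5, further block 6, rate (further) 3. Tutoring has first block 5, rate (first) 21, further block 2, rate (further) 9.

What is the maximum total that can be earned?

Order all 6 blocks by rate: Tutoring/tier1 21 > Tree Plant/tier1 19 > Tree Plant/tier2 14 > Tutoring/tier2 9 > Park Build/tier1 5 > Park Build/tier2 3.
Tutoring tier1 at 21: fill all 5 ; 17 left.
Fill Tree Plant tier1 block (8 at 19) ; 9 left.
Tree Plant/tier2: +9 of 12 at 14; pool empty.
Total = 21×5 + 19×8 + 14×9 = 383.

383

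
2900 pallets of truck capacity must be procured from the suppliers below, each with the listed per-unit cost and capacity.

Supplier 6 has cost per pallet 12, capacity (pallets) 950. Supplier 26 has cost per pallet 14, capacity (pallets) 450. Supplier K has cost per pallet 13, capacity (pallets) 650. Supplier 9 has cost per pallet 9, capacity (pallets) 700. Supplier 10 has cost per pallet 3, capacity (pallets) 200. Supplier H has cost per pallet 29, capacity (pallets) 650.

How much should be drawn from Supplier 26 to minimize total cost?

Fill from the cheapest supplier first.
Supplier 10 at 3: take all 200 pallets ; 2700 still needed.
Supplier 9 at 9: take all 700 pallets ; 2000 still needed.
Supplier 6 at 12: take all 950 pallets ; 1050 still needed.
Supplier K at 13: take all 650 pallets ; 400 still needed.
Take 400 from Supplier 26 at 14 to finish.
Supplier H: unused.

400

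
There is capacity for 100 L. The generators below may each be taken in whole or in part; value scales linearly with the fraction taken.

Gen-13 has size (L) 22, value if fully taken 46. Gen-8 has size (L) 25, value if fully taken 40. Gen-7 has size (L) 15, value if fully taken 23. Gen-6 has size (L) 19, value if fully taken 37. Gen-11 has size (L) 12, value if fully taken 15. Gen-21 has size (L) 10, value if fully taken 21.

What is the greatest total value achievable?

178.25

Sort by value density: Gen-21 21/10≈2.1, Gen-13 46/22≈2.09, Gen-6 37/19≈1.95, Gen-8 40/25≈1.6, Gen-7 23/15≈1.53, Gen-11 15/12≈1.25.
Gen-21: take in full, 10 L for value 21 ; 90 left.
Gen-13: take in full, 22 L for value 46 ; 68 left.
Take all of Gen-6 (19 L, value 37) ; 49 L left.
All 25 L of Gen-8 fit (value 40) ; 24 remain.
Take all of Gen-7 (15 L, value 23) ; 9 L left.
9 L left: a 9/12 share of Gen-11 gives 15×9/12 = 11.25.
Total value = 178.25.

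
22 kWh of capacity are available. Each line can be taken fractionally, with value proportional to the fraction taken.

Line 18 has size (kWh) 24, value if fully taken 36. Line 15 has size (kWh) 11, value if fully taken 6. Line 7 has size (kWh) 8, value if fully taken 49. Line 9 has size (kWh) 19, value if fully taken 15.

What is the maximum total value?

Rank by value-to-size ratio: Line 7 49/8≈6.12, Line 18 36/24≈1.5, Line 9 15/19≈0.789, Line 15 6/11≈0.545.
All 8 kWh of Line 7 fit (value 49) ; 14 remain.
Fill the last 14 kWh with part of Line 18: 14/24 of it earns 21.
Total value = 70.

70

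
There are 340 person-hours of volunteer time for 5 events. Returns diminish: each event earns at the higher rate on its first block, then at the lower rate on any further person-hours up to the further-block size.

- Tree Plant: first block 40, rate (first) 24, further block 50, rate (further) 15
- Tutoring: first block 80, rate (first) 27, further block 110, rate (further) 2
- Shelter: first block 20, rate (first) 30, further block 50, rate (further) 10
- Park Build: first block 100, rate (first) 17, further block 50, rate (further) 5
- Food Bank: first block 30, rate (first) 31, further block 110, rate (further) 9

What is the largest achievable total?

Order all 10 blocks by rate: Food Bank/tier1 31 > Shelter/tier1 30 > Tutoring/tier1 27 > Tree Plant/tier1 24 > Park Build/tier1 17 > Tree Plant/tier2 15 > Shelter/tier2 10 > Food Bank/tier2 9 > Park Build/tier2 5 > Tutoring/tier2 2.
Food Bank/tier1 (31): +30 — 310 left.
Shelter tier1 at 30: fill all 20 — 290 left.
Tutoring/tier1 (27): +80 — 210 left.
Fill Tree Plant tier1 block (40 at 24) — 170 left.
Fill Park Build tier1 block (100 at 17) — 70 left.
Tree Plant tier2 at 15: fill all 50 — 20 left.
Shelter tier2 at 10: only 20 left, fill 20.
Total = 31×30 + 30×20 + 27×80 + 24×40 + 17×100 + 15×50 + 10×20 = 7300.

7300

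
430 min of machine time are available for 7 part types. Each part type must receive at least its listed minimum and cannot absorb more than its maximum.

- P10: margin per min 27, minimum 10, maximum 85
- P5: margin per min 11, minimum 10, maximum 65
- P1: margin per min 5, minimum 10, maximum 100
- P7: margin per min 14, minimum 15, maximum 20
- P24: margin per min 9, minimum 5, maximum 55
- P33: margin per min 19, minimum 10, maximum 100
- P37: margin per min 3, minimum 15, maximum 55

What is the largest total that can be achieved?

6180

Meeting every minimum uses 10+10+10+15+5+10+15 = 75 min, leaving 355.
Order the part types by margin per min: P10 27 > P33 19 > P7 14 > P5 11 > P24 9 > P1 5 > P37 3.
P10: +75 to 85 (cap) — 280 left.
P33 takes 90 more to reach its cap of 100 — 190 left.
P7: +5 to 20 (cap) — 185 left.
P5: +55 to 65 (cap) — 130 left.
P24 takes 50 more to reach its cap of 55 — 80 left.
P1: +80 (room for 90) → 90. Pool exhausted.
Total = 27×85 + 11×65 + 5×90 + 14×20 + 9×55 + 19×100 + 3×15 = 6180.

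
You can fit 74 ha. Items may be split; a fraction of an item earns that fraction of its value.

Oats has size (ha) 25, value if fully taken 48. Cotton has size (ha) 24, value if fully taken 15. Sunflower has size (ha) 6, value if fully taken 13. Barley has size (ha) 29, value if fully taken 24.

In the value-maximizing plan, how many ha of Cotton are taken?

14

Rank by value-to-size ratio: Sunflower 13/6≈2.17, Oats 48/25≈1.92, Barley 24/29≈0.828, Cotton 15/24≈0.625.
All 6 ha of Sunflower fit (value 13) — 68 remain.
Oats: take in full, 25 ha for value 48 — 43 left.
Barley: take in full, 29 ha for value 24 — 14 left.
Fill the last 14 ha with part of Cotton: 14/24 of it earns 8.75.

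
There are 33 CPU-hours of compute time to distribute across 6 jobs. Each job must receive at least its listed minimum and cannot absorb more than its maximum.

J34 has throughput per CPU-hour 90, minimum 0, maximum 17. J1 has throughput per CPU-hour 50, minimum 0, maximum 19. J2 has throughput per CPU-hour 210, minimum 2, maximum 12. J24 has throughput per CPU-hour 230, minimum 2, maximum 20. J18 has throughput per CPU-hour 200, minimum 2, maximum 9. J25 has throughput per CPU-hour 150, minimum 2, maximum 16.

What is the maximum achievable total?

Meeting every minimum uses 0+0+2+2+2+2 = 8 CPU-hours, leaving 25.
Order the jobs by throughput per CPU-hour: J24 230 > J2 210 > J18 200 > J25 150 > J34 90 > J1 50.
J24 takes 18 more to reach its cap of 20 → 7 left.
Only 7 left; J2 takes them to reach 9.
Total = 210×9 + 230×20 + 200×2 + 150×2 = 7190.

7190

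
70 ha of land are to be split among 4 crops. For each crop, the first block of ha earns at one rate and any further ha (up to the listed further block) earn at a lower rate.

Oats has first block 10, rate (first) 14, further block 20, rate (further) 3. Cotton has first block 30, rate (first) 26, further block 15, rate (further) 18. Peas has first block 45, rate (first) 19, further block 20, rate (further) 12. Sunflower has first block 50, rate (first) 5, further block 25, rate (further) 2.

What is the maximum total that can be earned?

Rank every tier by rate: Cotton/first 26 > Peas/first 19 > Cotton/second 18 > Oats/first 14 > Peas/second 12 > Sunflower/first 5 > Oats/second 3 > Sunflower/second 2.
Cotton/first (26): +30 ; 40 left.
Peas first at 19: only 40 left, fill 40.
Total = 26×30 + 19×40 = 1540.

1540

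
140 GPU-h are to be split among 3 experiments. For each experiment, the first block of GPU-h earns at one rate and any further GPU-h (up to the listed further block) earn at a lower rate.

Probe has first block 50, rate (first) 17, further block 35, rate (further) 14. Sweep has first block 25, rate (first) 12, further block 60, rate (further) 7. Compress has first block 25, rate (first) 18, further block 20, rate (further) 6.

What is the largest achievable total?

2125

Rank every tier by rate: Compress/T1 18 > Probe/T1 17 > Probe/T2 14 > Sweep/T1 12 > Sweep/T2 7 > Compress/T2 6.
Compress/T1 (18): +25 ; 115 left.
Probe/T1 (17): +50 ; 65 left.
Probe T2 at 14: fill all 35 ; 30 left.
Fill Sweep T1 block (25 at 12) ; 5 left.
Sweep/T2: +5 of 60 at 7; pool empty.
Total = 18×25 + 17×50 + 14×35 + 12×25 + 7×5 = 2125.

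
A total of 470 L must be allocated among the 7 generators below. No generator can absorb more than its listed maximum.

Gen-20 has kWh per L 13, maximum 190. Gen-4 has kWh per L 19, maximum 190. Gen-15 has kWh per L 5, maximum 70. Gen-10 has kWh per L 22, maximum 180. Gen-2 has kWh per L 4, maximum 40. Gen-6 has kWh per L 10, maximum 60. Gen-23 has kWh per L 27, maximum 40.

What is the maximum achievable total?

Rank by kWh per L: Gen-23 27 > Gen-10 22 > Gen-4 19 > Gen-20 13 > Gen-6 10 > Gen-15 5 > Gen-2 4.
Gen-23 takes 40 to reach its cap of 40 → 430 left.
Gen-10 takes 180 to reach its cap of 180 → 250 left.
Give Gen-4 190 to hit its cap of 190 → 60 left.
Gen-20 has room for 190 but only 60 remain, so it gets 60.
Total = 13×60 + 19×190 + 22×180 + 27×40 = 9430.

9430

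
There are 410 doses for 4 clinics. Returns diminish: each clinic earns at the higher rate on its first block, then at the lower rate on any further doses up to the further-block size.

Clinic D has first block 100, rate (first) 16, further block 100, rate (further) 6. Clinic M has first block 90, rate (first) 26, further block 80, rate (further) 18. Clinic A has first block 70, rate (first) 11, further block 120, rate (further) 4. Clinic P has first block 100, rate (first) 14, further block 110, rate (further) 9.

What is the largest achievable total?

Rank every tier by rate: Clinic M/T1 26 > Clinic M/T2 18 > Clinic D/T1 16 > Clinic P/T1 14 > Clinic A/T1 11 > Clinic P/T2 9 > Clinic D/T2 6 > Clinic A/T2 4.
Clinic M/T1 (26): +90 — 320 left.
Clinic M/T2 (18): +80 — 240 left.
Fill Clinic D T1 block (100 at 16) — 140 left.
Fill Clinic P T1 block (100 at 14) — 40 left.
Clinic A/T1: +40 of 70 at 11; pool empty.
Total = 26×90 + 18×80 + 16×100 + 14×100 + 11×40 = 7220.

7220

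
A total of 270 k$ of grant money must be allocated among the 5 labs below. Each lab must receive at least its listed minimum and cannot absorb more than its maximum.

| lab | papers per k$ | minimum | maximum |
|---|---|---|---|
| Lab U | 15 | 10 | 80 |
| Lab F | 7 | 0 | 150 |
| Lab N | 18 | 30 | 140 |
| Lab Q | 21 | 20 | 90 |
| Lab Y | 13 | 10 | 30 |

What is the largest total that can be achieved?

4990

Meeting every minimum uses 10+0+30+20+10 = 70 k$, leaving 200.
Rank by papers per k$: Lab Q 21 > Lab N 18 > Lab U 15 > Lab Y 13 > Lab F 7.
Lab Q: +70 to 90 (cap) ; 130 left.
Lab N: +110 to 140 (cap) ; 20 left.
Only 20 left; Lab U takes them to reach 30.
Total = 15×30 + 18×140 + 21×90 + 13×10 = 4990.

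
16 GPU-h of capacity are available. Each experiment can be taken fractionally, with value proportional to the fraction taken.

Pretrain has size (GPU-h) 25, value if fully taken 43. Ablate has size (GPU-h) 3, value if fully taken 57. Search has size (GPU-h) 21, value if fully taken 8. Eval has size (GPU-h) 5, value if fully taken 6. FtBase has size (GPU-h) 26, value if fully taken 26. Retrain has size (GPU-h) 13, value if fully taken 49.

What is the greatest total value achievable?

106

Sort by value density: Ablate 57/3≈19, Retrain 49/13≈3.77, Pretrain 43/25≈1.72, Eval 6/5≈1.2, FtBase 26/26≈1, Search 8/21≈0.381.
Take all of Ablate (3 GPU-h, value 57) → 13 GPU-h left.
Take all of Retrain (13 GPU-h, value 49) → 0 GPU-h left.
Total value = 106.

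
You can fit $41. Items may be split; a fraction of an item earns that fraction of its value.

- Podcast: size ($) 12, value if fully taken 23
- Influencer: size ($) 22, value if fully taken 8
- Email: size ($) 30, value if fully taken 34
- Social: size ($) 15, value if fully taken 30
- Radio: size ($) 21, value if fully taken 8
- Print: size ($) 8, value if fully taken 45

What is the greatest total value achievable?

Sort by value density: Print 45/8≈5.62, Social 30/15≈2, Podcast 23/12≈1.92, Email 34/30≈1.13, Radio 8/21≈0.381, Influencer 8/22≈0.364.
Take all of Print (8 $, value 45) → 33 $ left.
All 15 $ of Social fit (value 30) → 18 remain.
Podcast: take in full, 12 $ for value 23 → 6 left.
Fill the last 6 $ with part of Email: 6/30 of it earns 6.8.
Total value = 104.8.

104.8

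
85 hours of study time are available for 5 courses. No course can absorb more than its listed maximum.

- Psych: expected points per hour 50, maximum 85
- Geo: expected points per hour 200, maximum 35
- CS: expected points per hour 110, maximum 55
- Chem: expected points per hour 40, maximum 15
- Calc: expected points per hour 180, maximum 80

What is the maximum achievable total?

Rank by expected points per hour: Geo 200 > Calc 180 > CS 110 > Psych 50 > Chem 40.
Geo: +35 to 35 (cap) ; 50 left.
Calc has room for 80 but only 50 remain, so it gets 50.
Total = 200×35 + 180×50 = 16000.

16000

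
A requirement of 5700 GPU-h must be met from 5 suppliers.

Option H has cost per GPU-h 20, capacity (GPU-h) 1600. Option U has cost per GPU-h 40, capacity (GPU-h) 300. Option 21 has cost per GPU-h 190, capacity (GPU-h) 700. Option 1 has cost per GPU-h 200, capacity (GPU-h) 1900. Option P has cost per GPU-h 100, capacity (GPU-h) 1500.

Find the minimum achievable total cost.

647000

Fill from the cheapest supplier first.
Option H at 20: take all 1600 GPU-h ; 4100 still needed.
Option U (40): use full 300 ; 3800 GPU-h to go.
Take 1500 from Option P at 100 ; need 2300 more.
Take 700 from Option 21 at 190 ; need 1600 more.
Take 1600 from Option 1 at 200 to finish.
Cost = 1600×20 + 300×40 + 1500×100 + 700×190 + 1600×200 = 647000.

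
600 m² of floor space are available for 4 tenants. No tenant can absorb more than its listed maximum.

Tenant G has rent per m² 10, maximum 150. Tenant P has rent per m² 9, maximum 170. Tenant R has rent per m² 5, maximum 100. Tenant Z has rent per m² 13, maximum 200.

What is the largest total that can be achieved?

Order the tenants by rent per m²: Tenant Z 13 > Tenant G 10 > Tenant P 9 > Tenant R 5.
Tenant Z takes 200 to reach its cap of 200 → 400 left.
Give Tenant G 150 to hit its cap of 150 → 250 left.
Tenant P takes 170 to reach its cap of 170 → 80 left.
Only 80 left; Tenant R takes them to reach 80.
Total = 10×150 + 9×170 + 5×80 + 13×200 = 6030.

6030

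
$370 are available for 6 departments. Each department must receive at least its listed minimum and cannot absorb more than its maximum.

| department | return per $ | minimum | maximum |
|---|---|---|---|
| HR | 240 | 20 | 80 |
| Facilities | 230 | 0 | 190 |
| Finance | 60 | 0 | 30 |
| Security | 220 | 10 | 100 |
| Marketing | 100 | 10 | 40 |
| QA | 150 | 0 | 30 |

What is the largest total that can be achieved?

Meeting every minimum uses 20+0+0+10+10+0 = 40 $, leaving 330.
Rank by return per $: HR 240 > Facilities 230 > Security 220 > QA 150 > Marketing 100 > Finance 60.
HR takes 60 more to reach its cap of 80 ; 270 left.
Facilities takes 190 more to reach its cap of 190 ; 80 left.
Security: +80 (room for 90) → 90. Pool exhausted.
Total = 240×80 + 230×190 + 220×90 + 100×10 = 83700.

83700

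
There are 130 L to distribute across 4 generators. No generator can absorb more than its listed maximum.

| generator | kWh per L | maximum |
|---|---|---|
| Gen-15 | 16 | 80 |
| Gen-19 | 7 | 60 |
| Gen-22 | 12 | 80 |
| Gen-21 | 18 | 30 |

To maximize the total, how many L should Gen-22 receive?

Order the generators by kWh per L: Gen-21 18 > Gen-15 16 > Gen-22 12 > Gen-19 7.
Gen-21 takes 30 to reach its cap of 30 — 100 left.
Gen-15 takes 80 to reach its cap of 80 — 20 left.
Gen-22 has room for 80 but only 20 remain, so it gets 20.

20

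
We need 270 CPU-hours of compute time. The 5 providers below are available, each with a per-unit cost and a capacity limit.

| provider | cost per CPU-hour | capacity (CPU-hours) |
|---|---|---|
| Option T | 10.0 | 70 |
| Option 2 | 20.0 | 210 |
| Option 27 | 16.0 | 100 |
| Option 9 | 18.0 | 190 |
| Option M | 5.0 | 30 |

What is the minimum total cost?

3710

Use providers in increasing cost order.
Take 30 from Option M at 5.0 — need 240 more.
Option T at 10.0: take all 70 CPU-hours — 170 still needed.
Option 27 (16.0): use full 100 — 70 CPU-hours to go.
Option 9 at 18.0: take 70 of its 190 — requirement met.
Option 2: unused.
Cost = 30×5.0 + 70×10.0 + 100×16.0 + 70×18.0 = 3710.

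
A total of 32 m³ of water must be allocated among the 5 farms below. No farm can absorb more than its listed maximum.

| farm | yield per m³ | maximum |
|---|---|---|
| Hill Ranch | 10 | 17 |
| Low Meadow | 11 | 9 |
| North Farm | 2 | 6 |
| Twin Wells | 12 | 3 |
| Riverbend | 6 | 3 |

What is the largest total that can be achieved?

Order the farms by yield per m³: Twin Wells 12 > Low Meadow 11 > Hill Ranch 10 > Riverbend 6 > North Farm 2.
Twin Wells takes 3 to reach its cap of 3 ; 29 left.
Low Meadow takes 9 to reach its cap of 9 ; 20 left.
Give Hill Ranch 17 to hit its cap of 17 ; 3 left.
Give Riverbend 3 to hit its cap of 3 ; 0 left.
Total = 10×17 + 11×9 + 12×3 + 6×3 = 323.

323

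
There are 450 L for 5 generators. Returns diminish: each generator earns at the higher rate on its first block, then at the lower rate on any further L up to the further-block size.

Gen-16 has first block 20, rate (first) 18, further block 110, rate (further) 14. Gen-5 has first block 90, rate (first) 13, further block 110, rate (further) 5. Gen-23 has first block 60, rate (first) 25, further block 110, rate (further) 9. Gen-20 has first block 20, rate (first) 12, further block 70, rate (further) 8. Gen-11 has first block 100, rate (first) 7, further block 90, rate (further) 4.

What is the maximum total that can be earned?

6120

Treat each block as its own option and order by rate: Gen-23/tier1 25 > Gen-16/tier1 18 > Gen-16/tier2 14 > Gen-5/tier1 13 > Gen-20/tier1 12 > Gen-23/tier2 9 > Gen-20/tier2 8 > Gen-11/tier1 7 > Gen-5/tier2 5 > Gen-11/tier2 4.
Fill Gen-23 tier1 block (60 at 25) — 390 left.
Fill Gen-16 tier1 block (20 at 18) — 370 left.
Gen-16 tier2 at 14: fill all 110 — 260 left.
Gen-5 tier1 at 13: fill all 90 — 170 left.
Gen-20/tier1 (12): +20 — 150 left.
Gen-23/tier2 (9): +110 — 40 left.
Gen-20/tier2: +40 of 70 at 8; pool empty.
Total = 25×60 + 18×20 + 14×110 + 13×90 + 12×20 + 9×110 + 8×40 = 6120.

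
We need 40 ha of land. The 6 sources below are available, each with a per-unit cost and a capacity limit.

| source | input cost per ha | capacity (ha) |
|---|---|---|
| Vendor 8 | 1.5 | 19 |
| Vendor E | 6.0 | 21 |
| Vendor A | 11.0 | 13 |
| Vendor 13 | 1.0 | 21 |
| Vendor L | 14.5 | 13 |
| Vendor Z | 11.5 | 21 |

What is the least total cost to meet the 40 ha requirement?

Fill from the cheapest source first.
Vendor 13 (1.0): use full 21 → 19 ha to go.
Vendor 8 at 1.5: take all 19 ha → 0 still needed.
Vendor E, Vendor A, Vendor Z, Vendor L: unused.
Cost = 21×1.0 + 19×1.5 = 49.5.

49.5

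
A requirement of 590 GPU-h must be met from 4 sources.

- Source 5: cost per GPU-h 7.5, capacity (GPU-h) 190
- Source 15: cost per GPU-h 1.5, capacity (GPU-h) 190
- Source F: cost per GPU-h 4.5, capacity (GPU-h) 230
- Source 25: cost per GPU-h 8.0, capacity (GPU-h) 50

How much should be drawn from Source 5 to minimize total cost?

170

Cheapest first:
Source 15 at 1.5: take all 190 GPU-h ; 400 still needed.
Source F (4.5): use full 230 ; 170 GPU-h to go.
Source 5 (7.5): take the remaining 170 ; done.
Source 25: unused.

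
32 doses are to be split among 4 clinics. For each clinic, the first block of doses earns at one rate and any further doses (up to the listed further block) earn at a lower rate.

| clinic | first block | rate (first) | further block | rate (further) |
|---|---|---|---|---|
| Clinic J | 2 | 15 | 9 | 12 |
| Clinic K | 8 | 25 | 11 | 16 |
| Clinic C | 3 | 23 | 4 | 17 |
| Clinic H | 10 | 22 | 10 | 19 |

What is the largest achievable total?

Treat each block as its own option and order by rate: Clinic K/T1 25 > Clinic C/T1 23 > Clinic H/T1 22 > Clinic H/T2 19 > Clinic C/T2 17 > Clinic K/T2 16 > Clinic J/T1 15 > Clinic J/T2 12.
Clinic K/T1 (25): +8 — 24 left.
Clinic C T1 at 23: fill all 3 — 21 left.
Clinic H T1 at 22: fill all 10 — 11 left.
Clinic H T2 at 19: fill all 10 — 1 left.
Clinic C T2 at 17: only 1 left, fill 1.
Total = 25×8 + 23×3 + 22×10 + 19×10 + 17×1 = 696.

696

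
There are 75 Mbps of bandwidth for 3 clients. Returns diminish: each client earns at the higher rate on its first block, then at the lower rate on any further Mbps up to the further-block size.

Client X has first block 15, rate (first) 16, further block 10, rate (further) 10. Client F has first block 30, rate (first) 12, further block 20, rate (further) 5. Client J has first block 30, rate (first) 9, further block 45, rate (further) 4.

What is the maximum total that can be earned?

880

Order all 6 blocks by rate: Client X/first 16 > Client F/first 12 > Client X/second 10 > Client J/first 9 > Client F/second 5 > Client J/second 4.
Fill Client X first block (15 at 16) — 60 left.
Client F first at 12: fill all 30 — 30 left.
Client X second at 10: fill all 10 — 20 left.
20 remain; put them into Client J first at 9.
Total = 16×15 + 12×30 + 10×10 + 9×20 = 880.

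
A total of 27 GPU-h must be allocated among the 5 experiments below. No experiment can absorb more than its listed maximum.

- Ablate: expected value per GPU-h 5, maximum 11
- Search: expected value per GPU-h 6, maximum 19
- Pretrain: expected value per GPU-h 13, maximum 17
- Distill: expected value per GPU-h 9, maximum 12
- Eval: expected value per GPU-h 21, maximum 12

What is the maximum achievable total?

447

Highest expected value per GPU-h first: Eval 21 > Pretrain 13 > Distill 9 > Search 6 > Ablate 5.
Eval: +12 to 12 (cap) → 15 left.
Pretrain: +15 (room for 17) → 15. Pool exhausted.
Total = 13×15 + 21×12 = 447.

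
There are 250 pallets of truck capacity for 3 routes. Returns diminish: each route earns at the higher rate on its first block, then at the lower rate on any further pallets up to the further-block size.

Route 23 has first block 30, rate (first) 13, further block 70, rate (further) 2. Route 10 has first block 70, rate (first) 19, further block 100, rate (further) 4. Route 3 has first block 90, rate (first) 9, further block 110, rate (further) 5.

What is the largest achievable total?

Rank every tier by rate: Route 10/first 19 > Route 23/first 13 > Route 3/first 9 > Route 3/second 5 > Route 10/second 4 > Route 23/second 2.
Route 10/first (19): +70 — 180 left.
Route 23 first at 13: fill all 30 — 150 left.
Fill Route 3 first block (90 at 9) — 60 left.
Route 3 second at 5: only 60 left, fill 60.
Total = 19×70 + 13×30 + 9×90 + 5×60 = 2830.

2830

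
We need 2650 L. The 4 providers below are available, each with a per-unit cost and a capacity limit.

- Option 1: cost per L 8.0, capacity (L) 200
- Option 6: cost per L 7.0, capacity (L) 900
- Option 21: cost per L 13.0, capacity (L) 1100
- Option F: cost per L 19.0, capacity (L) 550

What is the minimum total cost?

30750

Fill from the cheapest provider first.
Take 900 from Option 6 at 7.0 — need 1750 more.
Take 200 from Option 1 at 8.0 — need 1550 more.
Take 1100 from Option 21 at 13.0 — need 450 more.
Take 450 from Option F at 19.0 to finish.
Cost = 900×7.0 + 200×8.0 + 1100×13.0 + 450×19.0 = 30750.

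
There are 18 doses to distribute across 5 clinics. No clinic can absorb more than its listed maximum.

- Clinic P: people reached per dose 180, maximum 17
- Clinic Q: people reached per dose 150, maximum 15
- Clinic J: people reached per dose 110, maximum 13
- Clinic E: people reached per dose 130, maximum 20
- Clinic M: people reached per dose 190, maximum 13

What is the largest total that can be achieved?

3370

Order the clinics by people reached per dose: Clinic M 190 > Clinic P 180 > Clinic Q 150 > Clinic E 130 > Clinic J 110.
Clinic M: +13 to 13 (cap) ; 5 left.
Clinic P: +5 (room for 17) → 5. Pool exhausted.
Total = 180×5 + 190×13 = 3370.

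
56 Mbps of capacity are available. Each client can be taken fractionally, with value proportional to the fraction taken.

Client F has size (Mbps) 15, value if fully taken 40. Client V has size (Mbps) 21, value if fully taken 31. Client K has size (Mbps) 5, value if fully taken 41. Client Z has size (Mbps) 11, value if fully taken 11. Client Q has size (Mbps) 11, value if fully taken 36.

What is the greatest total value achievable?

152

Rank by value-to-size ratio: Client K 41/5≈8.2, Client Q 36/11≈3.27, Client F 40/15≈2.67, Client V 31/21≈1.48, Client Z 11/11≈1.
All 5 Mbps of Client K fit (value 41) ; 51 remain.
Client Q: take in full, 11 Mbps for value 36 ; 40 left.
Client F: take in full, 15 Mbps for value 40 ; 25 left.
Client V: take in full, 21 Mbps for value 31 ; 4 left.
Only 4 Mbps remain; take 4/11 of Client Z for value 11×4/11 = 4.
Total value = 152.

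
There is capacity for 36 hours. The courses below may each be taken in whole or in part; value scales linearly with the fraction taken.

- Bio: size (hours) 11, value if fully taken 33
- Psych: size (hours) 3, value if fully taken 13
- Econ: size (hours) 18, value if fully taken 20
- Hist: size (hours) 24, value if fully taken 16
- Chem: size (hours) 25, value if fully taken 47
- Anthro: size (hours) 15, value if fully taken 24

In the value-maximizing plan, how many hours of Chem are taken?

Best value per unit of size first: Psych 13/3≈4.33, Bio 33/11≈3, Chem 47/25≈1.88, Anthro 24/15≈1.6, Econ 20/18≈1.11, Hist 16/24≈0.667.
Psych: take in full, 3 hours for value 13 → 33 left.
Take all of Bio (11 hours, value 33) → 22 hours left.
Fill the last 22 hours with part of Chem: 22/25 of it earns 41.36.

22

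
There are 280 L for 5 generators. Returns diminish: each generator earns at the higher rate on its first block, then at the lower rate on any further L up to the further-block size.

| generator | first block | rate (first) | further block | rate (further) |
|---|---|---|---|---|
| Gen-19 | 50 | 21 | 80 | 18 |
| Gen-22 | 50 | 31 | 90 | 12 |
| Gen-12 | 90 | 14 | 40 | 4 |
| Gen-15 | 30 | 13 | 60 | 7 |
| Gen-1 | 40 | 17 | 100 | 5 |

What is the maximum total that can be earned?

Rank every tier by rate: Gen-22/tier1 31 > Gen-19/tier1 21 > Gen-19/tier2 18 > Gen-1/tier1 17 > Gen-12/tier1 14 > Gen-15/tier1 13 > Gen-22/tier2 12 > Gen-15/tier2 7 > Gen-1/tier2 5 > Gen-12/tier2 4.
Gen-22/tier1 (31): +50 → 230 left.
Gen-19 tier1 at 21: fill all 50 → 180 left.
Gen-19/tier2 (18): +80 → 100 left.
Gen-1/tier1 (17): +40 → 60 left.
Gen-12/tier1: +60 of 90 at 14; pool empty.
Total = 31×50 + 21×50 + 18×80 + 17×40 + 14×60 = 5560.

5560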